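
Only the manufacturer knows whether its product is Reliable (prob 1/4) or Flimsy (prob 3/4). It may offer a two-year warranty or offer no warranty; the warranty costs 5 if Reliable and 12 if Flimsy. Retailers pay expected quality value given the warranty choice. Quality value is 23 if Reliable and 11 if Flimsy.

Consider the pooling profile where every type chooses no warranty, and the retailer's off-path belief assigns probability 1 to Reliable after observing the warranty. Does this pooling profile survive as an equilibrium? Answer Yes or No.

No

On path, the retailer holds the prior and pays 1/4·23 + 3/4·11 = 14. Off path (the warranty), believing Reliable, it pays 23.
Reliable: no warranty nets 14; the warranty nets 23 − 5 = 18. Reliable would deviate.
Flimsy: no warranty nets 14; the warranty nets 23 − 12 = 11. Flimsy stays.
A type deviates, so pooling fails.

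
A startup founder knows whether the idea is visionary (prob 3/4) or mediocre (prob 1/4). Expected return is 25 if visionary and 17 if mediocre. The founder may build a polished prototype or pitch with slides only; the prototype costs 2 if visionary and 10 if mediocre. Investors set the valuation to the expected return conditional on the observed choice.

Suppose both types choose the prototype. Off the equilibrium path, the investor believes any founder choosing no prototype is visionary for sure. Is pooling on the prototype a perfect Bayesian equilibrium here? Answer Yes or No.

On path, the investor holds the prior and pays 3/4·25 + 1/4·17 = 23. Off path (no prototype), believing visionary, it pays 25.
visionary: the prototype nets 23 − 2 = 21; no prototype nets 25. visionary would deviate.
mediocre: the prototype nets 23 − 10 = 13; no prototype nets 25. mediocre would deviate.
A type deviates, so pooling fails.

No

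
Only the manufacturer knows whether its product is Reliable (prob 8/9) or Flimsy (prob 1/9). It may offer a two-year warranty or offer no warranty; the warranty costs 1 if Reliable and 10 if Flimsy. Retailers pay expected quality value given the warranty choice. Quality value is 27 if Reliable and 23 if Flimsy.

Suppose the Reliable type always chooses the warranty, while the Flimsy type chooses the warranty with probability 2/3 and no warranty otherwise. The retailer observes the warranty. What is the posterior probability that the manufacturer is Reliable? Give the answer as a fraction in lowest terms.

12/13

P(the warranty) = (8/9)·1 + (1/9)·(2/3) = 26/27.
By Bayes' rule, P(Reliable | the warranty) = (8/9) / (26/27) = 12/13.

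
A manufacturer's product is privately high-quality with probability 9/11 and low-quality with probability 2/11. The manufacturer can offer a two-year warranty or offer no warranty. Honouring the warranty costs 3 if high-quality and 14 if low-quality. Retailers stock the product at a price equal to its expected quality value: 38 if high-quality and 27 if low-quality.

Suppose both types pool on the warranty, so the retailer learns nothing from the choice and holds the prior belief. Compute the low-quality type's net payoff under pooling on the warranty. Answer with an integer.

Pooled price = 9/11·38 + 2/11·27 = 36.
low-quality pays cost 14 for the warranty, so net payoff = 36 − 14 = 22.

22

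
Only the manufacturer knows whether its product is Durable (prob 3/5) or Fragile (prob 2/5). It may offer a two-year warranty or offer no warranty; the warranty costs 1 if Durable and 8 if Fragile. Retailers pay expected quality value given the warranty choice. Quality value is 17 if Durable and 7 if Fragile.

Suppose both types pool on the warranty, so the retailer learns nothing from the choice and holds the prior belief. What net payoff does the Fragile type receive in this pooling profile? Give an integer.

5

Pooled price = 3/5·17 + 2/5·7 = 13.
Fragile pays cost 8 for the warranty, so net payoff = 13 − 8 = 5.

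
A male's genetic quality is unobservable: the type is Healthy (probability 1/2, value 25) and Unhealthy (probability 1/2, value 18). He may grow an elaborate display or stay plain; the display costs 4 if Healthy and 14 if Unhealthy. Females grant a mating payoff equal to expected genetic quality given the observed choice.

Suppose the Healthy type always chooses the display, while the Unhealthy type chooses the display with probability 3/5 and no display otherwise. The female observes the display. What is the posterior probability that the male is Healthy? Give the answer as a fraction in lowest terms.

P(the display) = (1/2)·1 + (1/2)·(3/5) = 4/5.
By Bayes' rule, P(Healthy | the display) = (1/2) / (4/5) = 5/8.

5/8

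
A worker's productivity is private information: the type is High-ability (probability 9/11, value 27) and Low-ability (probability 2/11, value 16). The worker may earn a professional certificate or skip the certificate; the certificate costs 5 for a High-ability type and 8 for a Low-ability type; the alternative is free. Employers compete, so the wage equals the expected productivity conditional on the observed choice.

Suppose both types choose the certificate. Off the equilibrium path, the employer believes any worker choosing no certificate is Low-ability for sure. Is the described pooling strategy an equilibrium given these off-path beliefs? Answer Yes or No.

On path, the employer holds the prior and pays 9/11·27 + 2/11·16 = 25. Off path (no certificate), believing Low-ability, it pays 16.
High-ability: the certificate nets 25 − 5 = 20; no certificate nets 16. High-ability stays.
Low-ability: the certificate nets 25 − 8 = 17; no certificate nets 16. Low-ability stays.
No type deviates, so pooling is sustained.

Yes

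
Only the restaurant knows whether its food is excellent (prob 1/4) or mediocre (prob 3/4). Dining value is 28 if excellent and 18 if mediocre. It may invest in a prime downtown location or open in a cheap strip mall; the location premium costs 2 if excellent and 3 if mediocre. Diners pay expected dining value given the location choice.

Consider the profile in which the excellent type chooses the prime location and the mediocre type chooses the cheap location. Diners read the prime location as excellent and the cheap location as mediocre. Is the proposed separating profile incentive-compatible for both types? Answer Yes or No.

Under these beliefs, the prime location earns price premium 28 and the cheap location earns price premium 18.
excellent: the prime location nets 28 − 2 = 26; the cheap location nets 18. excellent prefers the prime location.
mediocre: the prime location nets 28 − 3 = 25; the cheap location nets 18. mediocre would deviate to the prime location.
mediocre has a profitable deviation, so the profile is not an equilibrium.

No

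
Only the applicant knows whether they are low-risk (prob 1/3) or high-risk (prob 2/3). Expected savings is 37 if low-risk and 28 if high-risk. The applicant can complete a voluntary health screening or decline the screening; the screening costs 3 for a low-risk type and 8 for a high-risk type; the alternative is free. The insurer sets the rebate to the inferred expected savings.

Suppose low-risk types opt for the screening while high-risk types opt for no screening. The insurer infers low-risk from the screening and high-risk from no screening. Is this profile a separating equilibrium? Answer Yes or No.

No

Under these beliefs, the screening earns rebate 37 and no screening earns rebate 28.
low-risk: the screening nets 37 − 3 = 34; no screening nets 28. low-risk prefers the screening.
high-risk: the screening nets 37 − 8 = 29; no screening nets 28. high-risk would deviate to the screening.
high-risk has a profitable deviation, so the profile is not an equilibrium.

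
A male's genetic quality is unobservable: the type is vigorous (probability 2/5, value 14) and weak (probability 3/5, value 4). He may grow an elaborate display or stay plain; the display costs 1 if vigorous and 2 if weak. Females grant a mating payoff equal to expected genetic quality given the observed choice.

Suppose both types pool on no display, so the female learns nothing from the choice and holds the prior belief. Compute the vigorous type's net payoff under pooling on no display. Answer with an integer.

8

Pooled mating payoff = 2/5·14 + 3/5·4 = 8.
vigorous pays no cost for no display, so net payoff = 8.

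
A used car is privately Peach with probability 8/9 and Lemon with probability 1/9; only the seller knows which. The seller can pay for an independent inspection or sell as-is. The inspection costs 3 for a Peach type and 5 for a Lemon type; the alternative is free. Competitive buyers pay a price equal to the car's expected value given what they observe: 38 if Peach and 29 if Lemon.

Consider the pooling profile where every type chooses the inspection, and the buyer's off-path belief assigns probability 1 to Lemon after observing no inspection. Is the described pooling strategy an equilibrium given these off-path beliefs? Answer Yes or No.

On path, the buyer holds the prior and pays 8/9·38 + 1/9·29 = 37. Off path (no inspection), believing Lemon, it pays 29.
Peach: the inspection nets 37 − 3 = 34; no inspection nets 29. Peach stays.
Lemon: the inspection nets 37 − 5 = 32; no inspection nets 29. Lemon stays.
No type deviates, so pooling is sustained.

Yes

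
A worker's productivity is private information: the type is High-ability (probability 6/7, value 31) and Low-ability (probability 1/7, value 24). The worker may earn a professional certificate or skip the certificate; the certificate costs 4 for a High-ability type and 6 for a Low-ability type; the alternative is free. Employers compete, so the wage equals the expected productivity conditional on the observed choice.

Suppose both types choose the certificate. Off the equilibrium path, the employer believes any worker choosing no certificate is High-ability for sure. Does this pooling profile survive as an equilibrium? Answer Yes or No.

On path, the employer holds the prior and pays 6/7·31 + 1/7·24 = 30. Off path (no certificate), believing High-ability, it pays 31.
High-ability: the certificate nets 30 − 4 = 26; no certificate nets 31. High-ability would deviate.
Low-ability: the certificate nets 30 − 6 = 24; no certificate nets 31. Low-ability would deviate.
A type deviates, so pooling fails.

No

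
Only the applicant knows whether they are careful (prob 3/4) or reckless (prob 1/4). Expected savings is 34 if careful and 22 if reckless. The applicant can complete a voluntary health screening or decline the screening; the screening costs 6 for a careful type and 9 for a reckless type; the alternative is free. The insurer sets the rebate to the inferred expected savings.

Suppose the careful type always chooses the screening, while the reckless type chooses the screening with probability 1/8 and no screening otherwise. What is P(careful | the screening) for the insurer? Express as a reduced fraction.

P(the screening) = (3/4)·1 + (1/4)·(1/8) = 25/32.
By Bayes' rule, P(careful | the screening) = (3/4) / (25/32) = 24/25.

24/25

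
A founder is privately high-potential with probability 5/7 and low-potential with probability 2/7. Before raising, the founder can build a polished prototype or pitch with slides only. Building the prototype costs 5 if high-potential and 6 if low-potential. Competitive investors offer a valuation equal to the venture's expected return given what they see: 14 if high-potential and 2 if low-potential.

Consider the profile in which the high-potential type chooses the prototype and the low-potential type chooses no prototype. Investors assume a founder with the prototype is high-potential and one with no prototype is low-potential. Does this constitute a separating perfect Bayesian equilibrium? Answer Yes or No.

No

Under these beliefs, the prototype earns valuation 14 and no prototype earns valuation 2.
high-potential: the prototype nets 14 − 5 = 9; no prototype nets 2. high-potential prefers the prototype.
low-potential: the prototype nets 14 − 6 = 8; no prototype nets 2. low-potential would deviate to the prototype.
low-potential has a profitable deviation, so the profile is not an equilibrium.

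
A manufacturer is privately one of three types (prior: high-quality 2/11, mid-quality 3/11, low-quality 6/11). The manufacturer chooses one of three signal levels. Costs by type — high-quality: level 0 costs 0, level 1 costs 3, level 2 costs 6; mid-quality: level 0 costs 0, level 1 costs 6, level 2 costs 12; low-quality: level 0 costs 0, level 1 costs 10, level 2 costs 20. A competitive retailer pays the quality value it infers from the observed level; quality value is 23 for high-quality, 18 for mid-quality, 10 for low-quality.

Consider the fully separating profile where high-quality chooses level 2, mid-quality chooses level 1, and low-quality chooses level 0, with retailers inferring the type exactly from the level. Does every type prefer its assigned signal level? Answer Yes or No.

Yes

Separating prices: level 2 → 23, level 1 → 18, level 0 → 10.
high-quality (assigned level 2): level 0: 10 − 0 = 10; level 1: 18 − 3 = 15; level 2: 23 − 6 = 17. high-quality stays.
mid-quality (assigned level 1): level 0: 10 − 0 = 10; level 1: 18 − 6 = 12; level 2: 23 − 12 = 11. mid-quality stays.
low-quality (assigned level 0): level 0: 10 − 0 = 10; level 1: 18 − 10 = 8; level 2: 23 − 20 = 3. low-quality stays.
Every type prefers its assigned level; separation holds.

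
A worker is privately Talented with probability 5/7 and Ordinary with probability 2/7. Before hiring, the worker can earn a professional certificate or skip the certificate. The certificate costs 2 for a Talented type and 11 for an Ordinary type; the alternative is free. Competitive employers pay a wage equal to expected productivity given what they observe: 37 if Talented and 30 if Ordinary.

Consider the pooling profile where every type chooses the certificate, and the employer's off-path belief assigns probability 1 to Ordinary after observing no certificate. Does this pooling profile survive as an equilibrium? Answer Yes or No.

On path, the employer holds the prior and pays 5/7·37 + 2/7·30 = 35. Off path (no certificate), believing Ordinary, it pays 30.
Talented: the certificate nets 35 − 2 = 33; no certificate nets 30. Talented stays.
Ordinary: the certificate nets 35 − 11 = 24; no certificate nets 30. Ordinary would deviate.
A type deviates, so pooling fails.

No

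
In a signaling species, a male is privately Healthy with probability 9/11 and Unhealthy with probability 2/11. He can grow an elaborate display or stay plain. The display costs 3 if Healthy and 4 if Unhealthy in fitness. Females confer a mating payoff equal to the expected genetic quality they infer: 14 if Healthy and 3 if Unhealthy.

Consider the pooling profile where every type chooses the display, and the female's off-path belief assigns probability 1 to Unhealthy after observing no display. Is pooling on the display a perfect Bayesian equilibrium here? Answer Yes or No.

Yes

On path, the female holds the prior and pays 9/11·14 + 2/11·3 = 12. Off path (no display), believing Unhealthy, it pays 3.
Healthy: the display nets 12 − 3 = 9; no display nets 3. Healthy stays.
Unhealthy: the display nets 12 − 4 = 8; no display nets 3. Unhealthy stays.
No type deviates, so pooling is sustained.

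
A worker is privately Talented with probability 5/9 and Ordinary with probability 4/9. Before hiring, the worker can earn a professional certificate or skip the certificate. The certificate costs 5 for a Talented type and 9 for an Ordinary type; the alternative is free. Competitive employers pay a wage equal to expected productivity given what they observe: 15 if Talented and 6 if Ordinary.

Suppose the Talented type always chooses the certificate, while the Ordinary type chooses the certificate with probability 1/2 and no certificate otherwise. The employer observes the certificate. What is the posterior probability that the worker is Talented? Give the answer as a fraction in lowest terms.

P(the certificate) = (5/9)·1 + (4/9)·(1/2) = 7/9.
By Bayes' rule, P(Talented | the certificate) = (5/9) / (7/9) = 5/7.

5/7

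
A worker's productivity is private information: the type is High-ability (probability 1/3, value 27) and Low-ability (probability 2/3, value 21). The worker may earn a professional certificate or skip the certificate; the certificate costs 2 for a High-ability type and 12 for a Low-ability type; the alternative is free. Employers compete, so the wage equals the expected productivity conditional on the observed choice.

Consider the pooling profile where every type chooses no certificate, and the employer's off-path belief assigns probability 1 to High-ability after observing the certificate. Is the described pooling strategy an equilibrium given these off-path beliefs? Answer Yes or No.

On path, the employer holds the prior and pays 1/3·27 + 2/3·21 = 23. Off path (the certificate), believing High-ability, it pays 27.
High-ability: no certificate nets 23; the certificate nets 27 − 2 = 25. High-ability would deviate.
Low-ability: no certificate nets 23; the certificate nets 27 − 12 = 15. Low-ability stays.
A type deviates, so pooling fails.

No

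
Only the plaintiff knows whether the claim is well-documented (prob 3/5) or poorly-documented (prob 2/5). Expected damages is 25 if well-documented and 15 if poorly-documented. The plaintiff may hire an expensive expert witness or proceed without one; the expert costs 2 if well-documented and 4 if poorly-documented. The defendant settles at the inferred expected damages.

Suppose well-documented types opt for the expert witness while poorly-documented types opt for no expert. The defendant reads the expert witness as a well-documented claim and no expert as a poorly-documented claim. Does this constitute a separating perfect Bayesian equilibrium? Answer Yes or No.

Under these beliefs, the expert witness earns settlement 25 and no expert earns settlement 15.
well-documented: the expert witness nets 25 − 2 = 23; no expert nets 15. well-documented prefers the expert witness.
poorly-documented: the expert witness nets 25 − 4 = 21; no expert nets 15. poorly-documented would deviate to the expert witness.
poorly-documented has a profitable deviation, so the profile is not an equilibrium.

No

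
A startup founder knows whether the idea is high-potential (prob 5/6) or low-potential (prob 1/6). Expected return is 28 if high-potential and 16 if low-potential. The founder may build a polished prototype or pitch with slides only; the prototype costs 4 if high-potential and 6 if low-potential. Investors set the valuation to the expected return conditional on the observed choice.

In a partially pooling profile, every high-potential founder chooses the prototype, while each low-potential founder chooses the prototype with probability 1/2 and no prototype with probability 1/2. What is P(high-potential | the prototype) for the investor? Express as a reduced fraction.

P(the prototype) = (5/6)·1 + (1/6)·(1/2) = 11/12.
By Bayes' rule, P(high-potential | the prototype) = (5/6) / (11/12) = 10/11.

10/11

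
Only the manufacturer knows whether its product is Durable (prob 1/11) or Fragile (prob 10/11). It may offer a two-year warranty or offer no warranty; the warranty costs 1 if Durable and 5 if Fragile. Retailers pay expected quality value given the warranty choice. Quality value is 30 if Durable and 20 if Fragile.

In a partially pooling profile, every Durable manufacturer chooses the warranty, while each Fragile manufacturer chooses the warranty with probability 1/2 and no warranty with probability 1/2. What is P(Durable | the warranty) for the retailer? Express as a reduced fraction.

1/6

P(the warranty) = (1/11)·1 + (10/11)·(1/2) = 6/11.
By Bayes' rule, P(Durable | the warranty) = (1/11) / (6/11) = 1/6.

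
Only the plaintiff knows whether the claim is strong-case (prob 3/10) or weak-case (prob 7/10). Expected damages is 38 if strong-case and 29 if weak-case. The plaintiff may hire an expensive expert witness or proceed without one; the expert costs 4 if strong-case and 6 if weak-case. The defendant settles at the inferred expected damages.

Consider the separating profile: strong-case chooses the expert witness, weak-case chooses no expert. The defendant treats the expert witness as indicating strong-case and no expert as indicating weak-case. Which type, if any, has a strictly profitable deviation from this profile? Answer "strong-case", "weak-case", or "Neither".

weak-case

The expert witness pays 38; no expert pays 29.
strong-case: assigned the expert witness, nets 38 − 4 = 34; deviating to no expert nets 29.
weak-case: assigned no expert, nets 29; deviating to the expert witness nets 38 − 6 = 32.
The weak-case type gains 3 by deviating.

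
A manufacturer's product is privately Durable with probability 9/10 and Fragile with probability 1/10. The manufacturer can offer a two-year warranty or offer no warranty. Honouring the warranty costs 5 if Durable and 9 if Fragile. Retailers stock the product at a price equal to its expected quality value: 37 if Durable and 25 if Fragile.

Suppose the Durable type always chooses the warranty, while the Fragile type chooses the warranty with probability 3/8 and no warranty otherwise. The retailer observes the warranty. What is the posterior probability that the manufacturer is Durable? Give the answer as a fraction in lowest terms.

P(the warranty) = (9/10)·1 + (1/10)·(3/8) = 15/16.
By Bayes' rule, P(Durable | the warranty) = (9/10) / (15/16) = 24/25.

24/25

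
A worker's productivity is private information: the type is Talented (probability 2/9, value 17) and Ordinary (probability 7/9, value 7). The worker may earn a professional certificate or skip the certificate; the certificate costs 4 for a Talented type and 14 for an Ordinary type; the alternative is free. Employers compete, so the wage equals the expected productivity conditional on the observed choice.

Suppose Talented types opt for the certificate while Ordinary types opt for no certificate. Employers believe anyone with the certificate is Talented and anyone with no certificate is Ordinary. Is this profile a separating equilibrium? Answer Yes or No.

Under these beliefs, the certificate earns wage 17 and no certificate earns wage 7.
Talented: the certificate nets 17 − 4 = 13; no certificate nets 7. Talented prefers the certificate.
Ordinary: the certificate nets 17 − 14 = 3; no certificate nets 7. Ordinary prefers no certificate.
Neither type deviates, so the separating profile is an equilibrium.

Yes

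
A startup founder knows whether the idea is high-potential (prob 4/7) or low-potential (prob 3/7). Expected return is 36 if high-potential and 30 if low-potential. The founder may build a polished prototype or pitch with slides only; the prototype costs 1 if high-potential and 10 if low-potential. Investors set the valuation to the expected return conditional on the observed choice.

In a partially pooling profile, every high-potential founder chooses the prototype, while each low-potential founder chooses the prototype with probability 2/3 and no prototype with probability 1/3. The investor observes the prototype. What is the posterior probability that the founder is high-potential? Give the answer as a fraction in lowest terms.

P(the prototype) = (4/7)·1 + (3/7)·(2/3) = 6/7.
By Bayes' rule, P(high-potential | the prototype) = (4/7) / (6/7) = 2/3.

2/3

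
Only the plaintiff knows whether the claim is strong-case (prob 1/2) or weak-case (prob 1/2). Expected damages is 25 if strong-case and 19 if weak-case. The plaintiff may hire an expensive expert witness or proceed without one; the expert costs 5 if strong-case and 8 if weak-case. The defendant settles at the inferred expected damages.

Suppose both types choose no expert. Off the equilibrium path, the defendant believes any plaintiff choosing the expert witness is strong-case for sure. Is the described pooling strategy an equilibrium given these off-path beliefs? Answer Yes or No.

Yes

On path, the defendant holds the prior and pays 1/2·25 + 1/2·19 = 22. Off path (the expert witness), believing strong-case, it pays 25.
strong-case: no expert nets 22; the expert witness nets 25 − 5 = 20. strong-case stays.
weak-case: no expert nets 22; the expert witness nets 25 − 8 = 17. weak-case stays.
No type deviates, so pooling is sustained.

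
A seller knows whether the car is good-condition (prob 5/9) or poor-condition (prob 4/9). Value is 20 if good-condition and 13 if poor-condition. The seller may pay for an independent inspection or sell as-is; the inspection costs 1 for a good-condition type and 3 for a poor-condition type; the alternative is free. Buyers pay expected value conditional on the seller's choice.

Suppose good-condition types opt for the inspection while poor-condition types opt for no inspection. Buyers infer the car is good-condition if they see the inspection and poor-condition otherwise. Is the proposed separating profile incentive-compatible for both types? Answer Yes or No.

No

Under these beliefs, the inspection earns price 20 and no inspection earns price 13.
good-condition: the inspection nets 20 − 1 = 19; no inspection nets 13. good-condition prefers the inspection.
poor-condition: the inspection nets 20 − 3 = 17; no inspection nets 13. poor-condition would deviate to the inspection.
poor-condition has a profitable deviation, so the profile is not an equilibrium.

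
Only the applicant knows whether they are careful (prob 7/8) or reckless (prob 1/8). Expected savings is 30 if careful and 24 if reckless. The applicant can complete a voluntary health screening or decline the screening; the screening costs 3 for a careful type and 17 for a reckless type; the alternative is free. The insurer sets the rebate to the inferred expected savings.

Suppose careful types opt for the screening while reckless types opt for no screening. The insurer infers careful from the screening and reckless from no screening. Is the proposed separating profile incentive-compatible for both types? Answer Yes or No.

Under these beliefs, the screening earns rebate 30 and no screening earns rebate 24.
careful: the screening nets 30 − 3 = 27; no screening nets 24. careful prefers the screening.
reckless: the screening nets 30 − 17 = 13; no screening nets 24. reckless prefers no screening.
Neither type deviates, so the separating profile is an equilibrium.

Yes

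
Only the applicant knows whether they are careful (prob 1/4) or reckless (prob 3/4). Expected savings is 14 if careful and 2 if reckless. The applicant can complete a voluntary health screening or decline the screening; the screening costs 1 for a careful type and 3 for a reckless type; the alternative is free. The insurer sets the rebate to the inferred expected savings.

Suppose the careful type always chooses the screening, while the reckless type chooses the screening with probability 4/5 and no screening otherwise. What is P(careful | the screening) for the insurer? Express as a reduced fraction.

P(the screening) = (1/4)·1 + (3/4)·(4/5) = 17/20.
By Bayes' rule, P(careful | the screening) = (1/4) / (17/20) = 5/17.

5/17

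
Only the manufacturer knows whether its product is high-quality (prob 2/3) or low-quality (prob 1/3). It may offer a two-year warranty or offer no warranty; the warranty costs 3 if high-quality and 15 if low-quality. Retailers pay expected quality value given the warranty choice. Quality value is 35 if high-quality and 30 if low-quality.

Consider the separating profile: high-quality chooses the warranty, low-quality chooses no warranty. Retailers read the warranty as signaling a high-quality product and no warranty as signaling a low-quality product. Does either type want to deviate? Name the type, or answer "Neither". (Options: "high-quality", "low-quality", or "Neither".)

Neither

The warranty pays 35; no warranty pays 30.
high-quality: assigned the warranty, nets 35 − 3 = 32; deviating to no warranty nets 30.
low-quality: assigned no warranty, nets 30; deviating to the warranty nets 35 − 15 = 20.
Both types strictly prefer their assigned action; no profitable deviation.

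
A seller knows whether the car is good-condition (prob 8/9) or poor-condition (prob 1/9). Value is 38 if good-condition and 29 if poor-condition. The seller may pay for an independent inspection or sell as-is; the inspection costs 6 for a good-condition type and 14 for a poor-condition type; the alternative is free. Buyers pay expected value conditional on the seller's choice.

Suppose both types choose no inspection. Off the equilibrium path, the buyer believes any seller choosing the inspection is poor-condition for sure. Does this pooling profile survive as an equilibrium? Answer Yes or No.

On path, the buyer holds the prior and pays 8/9·38 + 1/9·29 = 37. Off path (the inspection), believing poor-condition, it pays 29.
good-condition: no inspection nets 37; the inspection nets 29 − 6 = 23. good-condition stays.
poor-condition: no inspection nets 37; the inspection nets 29 − 14 = 15. poor-condition stays.
No type deviates, so pooling is sustained.

Yes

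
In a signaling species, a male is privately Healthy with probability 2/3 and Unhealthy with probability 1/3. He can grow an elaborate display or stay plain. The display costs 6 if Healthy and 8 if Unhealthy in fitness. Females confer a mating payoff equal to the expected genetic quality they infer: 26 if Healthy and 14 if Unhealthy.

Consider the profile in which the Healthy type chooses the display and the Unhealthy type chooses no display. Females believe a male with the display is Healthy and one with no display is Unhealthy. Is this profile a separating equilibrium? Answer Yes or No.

No

Under these beliefs, the display earns mating payoff 26 and no display earns mating payoff 14.
Healthy: the display nets 26 − 6 = 20; no display nets 14. Healthy prefers the display.
Unhealthy: the display nets 26 − 8 = 18; no display nets 14. Unhealthy would deviate to the display.
Unhealthy has a profitable deviation, so the profile is not an equilibrium.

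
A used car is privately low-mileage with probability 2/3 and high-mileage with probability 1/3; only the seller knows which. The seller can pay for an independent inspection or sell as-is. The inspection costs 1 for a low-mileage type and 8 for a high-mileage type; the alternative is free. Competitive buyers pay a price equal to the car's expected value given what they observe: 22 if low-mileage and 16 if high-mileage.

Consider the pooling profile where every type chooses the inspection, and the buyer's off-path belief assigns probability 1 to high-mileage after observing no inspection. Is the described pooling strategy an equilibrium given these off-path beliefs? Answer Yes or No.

No

On path, the buyer holds the prior and pays 2/3·22 + 1/3·16 = 20. Off path (no inspection), believing high-mileage, it pays 16.
low-mileage: the inspection nets 20 − 1 = 19; no inspection nets 16. low-mileage stays.
high-mileage: the inspection nets 20 − 8 = 12; no inspection nets 16. high-mileage would deviate.
A type deviates, so pooling fails.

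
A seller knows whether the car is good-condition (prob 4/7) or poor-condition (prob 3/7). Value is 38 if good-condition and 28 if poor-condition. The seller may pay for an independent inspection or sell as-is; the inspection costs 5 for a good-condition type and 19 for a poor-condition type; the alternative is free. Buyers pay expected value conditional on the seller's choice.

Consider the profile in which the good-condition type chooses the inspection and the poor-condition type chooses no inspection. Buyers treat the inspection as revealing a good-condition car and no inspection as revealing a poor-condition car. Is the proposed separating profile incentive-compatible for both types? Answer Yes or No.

Yes

Under these beliefs, the inspection earns price 38 and no inspection earns price 28.
good-condition: the inspection nets 38 − 5 = 33; no inspection nets 28. good-condition prefers the inspection.
poor-condition: the inspection nets 38 − 19 = 19; no inspection nets 28. poor-condition prefers no inspection.
Neither type deviates, so the separating profile is an equilibrium.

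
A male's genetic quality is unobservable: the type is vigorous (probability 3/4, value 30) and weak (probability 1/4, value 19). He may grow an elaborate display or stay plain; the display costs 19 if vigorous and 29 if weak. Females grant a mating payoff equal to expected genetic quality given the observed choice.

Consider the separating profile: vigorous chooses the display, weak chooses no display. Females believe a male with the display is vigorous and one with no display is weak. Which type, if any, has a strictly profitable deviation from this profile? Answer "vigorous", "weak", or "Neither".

The display pays 30; no display pays 19.
vigorous: assigned the display, nets 30 − 19 = 11; deviating to no display nets 19.
weak: assigned no display, nets 19; deviating to the display nets 30 − 29 = 1.
The vigorous type gains 8 by deviating.

vigorous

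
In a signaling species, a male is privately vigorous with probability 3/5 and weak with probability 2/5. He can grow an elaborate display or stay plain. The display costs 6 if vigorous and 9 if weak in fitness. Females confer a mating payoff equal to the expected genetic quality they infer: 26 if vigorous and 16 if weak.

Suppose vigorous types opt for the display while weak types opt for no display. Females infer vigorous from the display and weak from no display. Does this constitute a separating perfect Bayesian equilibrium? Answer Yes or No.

No

Under these beliefs, the display earns mating payoff 26 and no display earns mating payoff 16.
vigorous: the display nets 26 − 6 = 20; no display nets 16. vigorous prefers the display.
weak: the display nets 26 − 9 = 17; no display nets 16. weak would deviate to the display.
weak has a profitable deviation, so the profile is not an equilibrium.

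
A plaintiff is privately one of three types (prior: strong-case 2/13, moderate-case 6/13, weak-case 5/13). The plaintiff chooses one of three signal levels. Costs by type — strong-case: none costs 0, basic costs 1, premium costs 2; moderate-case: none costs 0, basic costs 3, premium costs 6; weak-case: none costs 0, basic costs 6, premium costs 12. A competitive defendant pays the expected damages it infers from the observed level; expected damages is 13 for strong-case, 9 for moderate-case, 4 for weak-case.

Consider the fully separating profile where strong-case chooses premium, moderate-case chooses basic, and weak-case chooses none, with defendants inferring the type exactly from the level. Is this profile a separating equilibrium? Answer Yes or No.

Separating settlements: premium → 13, basic → 9, none → 4.
strong-case (assigned premium): none: 4 − 0 = 4; basic: 9 − 1 = 8; premium: 13 − 2 = 11. strong-case stays.
moderate-case (assigned basic): none: 4 − 0 = 4; basic: 9 − 3 = 6; premium: 13 − 6 = 7. moderate-case prefers premium.
weak-case (assigned none): none: 4 − 0 = 4; basic: 9 − 6 = 3; premium: 13 − 12 = 1. weak-case stays.
At least one type deviates; the separating profile fails.

No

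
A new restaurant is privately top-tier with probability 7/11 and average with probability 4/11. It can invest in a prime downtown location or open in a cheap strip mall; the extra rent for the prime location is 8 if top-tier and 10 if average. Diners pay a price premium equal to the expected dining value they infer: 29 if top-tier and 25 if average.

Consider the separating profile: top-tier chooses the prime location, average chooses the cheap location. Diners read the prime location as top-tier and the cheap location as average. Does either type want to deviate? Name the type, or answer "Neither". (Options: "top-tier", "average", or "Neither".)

The prime location pays 29; the cheap location pays 25.
top-tier: assigned the prime location, nets 29 − 8 = 21; deviating to the cheap location nets 25.
average: assigned the cheap location, nets 25; deviating to the prime location nets 29 − 10 = 19.
The top-tier type gains 4 by deviating.

top-tier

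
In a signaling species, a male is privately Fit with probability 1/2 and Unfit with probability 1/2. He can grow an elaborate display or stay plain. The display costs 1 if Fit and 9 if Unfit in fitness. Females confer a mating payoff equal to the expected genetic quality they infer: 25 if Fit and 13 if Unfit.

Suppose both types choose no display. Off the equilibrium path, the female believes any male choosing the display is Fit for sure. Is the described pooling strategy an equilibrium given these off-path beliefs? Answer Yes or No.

On path, the female holds the prior and pays 1/2·25 + 1/2·13 = 19. Off path (the display), believing Fit, it pays 25.
Fit: no display nets 19; the display nets 25 − 1 = 24. Fit would deviate.
Unfit: no display nets 19; the display nets 25 − 9 = 16. Unfit stays.
A type deviates, so pooling fails.

No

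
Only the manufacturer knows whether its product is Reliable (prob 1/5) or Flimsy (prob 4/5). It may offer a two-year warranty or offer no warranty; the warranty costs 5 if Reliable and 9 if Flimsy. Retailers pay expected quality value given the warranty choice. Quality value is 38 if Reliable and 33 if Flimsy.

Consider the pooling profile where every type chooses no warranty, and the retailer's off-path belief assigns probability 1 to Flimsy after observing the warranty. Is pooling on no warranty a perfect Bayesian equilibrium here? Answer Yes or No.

On path, the retailer holds the prior and pays 1/5·38 + 4/5·33 = 34. Off path (the warranty), believing Flimsy, it pays 33.
Reliable: no warranty nets 34; the warranty nets 33 − 5 = 28. Reliable stays.
Flimsy: no warranty nets 34; the warranty nets 33 − 9 = 24. Flimsy stays.
No type deviates, so pooling is sustained.

Yes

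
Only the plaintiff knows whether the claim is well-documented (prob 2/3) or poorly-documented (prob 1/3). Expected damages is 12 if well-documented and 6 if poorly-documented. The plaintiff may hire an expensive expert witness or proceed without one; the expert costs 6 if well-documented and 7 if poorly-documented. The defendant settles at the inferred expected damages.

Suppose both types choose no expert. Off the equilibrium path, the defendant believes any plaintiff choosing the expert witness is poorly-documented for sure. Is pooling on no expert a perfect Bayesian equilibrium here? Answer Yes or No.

Yes

On path, the defendant holds the prior and pays 2/3·12 + 1/3·6 = 10. Off path (the expert witness), believing poorly-documented, it pays 6.
well-documented: no expert nets 10; the expert witness nets 6 − 6 = 0. well-documented stays.
poorly-documented: no expert nets 10; the expert witness nets 6 − 7 = -1. poorly-documented stays.
No type deviates, so pooling is sustained.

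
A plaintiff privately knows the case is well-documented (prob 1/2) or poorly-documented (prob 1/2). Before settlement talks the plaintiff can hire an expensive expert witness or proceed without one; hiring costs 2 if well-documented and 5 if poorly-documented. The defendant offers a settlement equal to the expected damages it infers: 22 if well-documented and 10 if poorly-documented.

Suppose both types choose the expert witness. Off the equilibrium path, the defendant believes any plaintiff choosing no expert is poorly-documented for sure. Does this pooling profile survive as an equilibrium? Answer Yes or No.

On path, the defendant holds the prior and pays 1/2·22 + 1/2·10 = 16. Off path (no expert), believing poorly-documented, it pays 10.
well-documented: the expert witness nets 16 − 2 = 14; no expert nets 10. well-documented stays.
poorly-documented: the expert witness nets 16 − 5 = 11; no expert nets 10. poorly-documented stays.
No type deviates, so pooling is sustained.

Yes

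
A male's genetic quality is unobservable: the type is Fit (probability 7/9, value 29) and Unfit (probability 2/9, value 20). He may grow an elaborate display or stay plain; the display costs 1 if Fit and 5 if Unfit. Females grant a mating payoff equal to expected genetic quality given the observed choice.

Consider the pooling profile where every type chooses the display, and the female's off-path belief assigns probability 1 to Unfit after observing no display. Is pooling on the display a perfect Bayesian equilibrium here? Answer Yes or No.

Yes

On path, the female holds the prior and pays 7/9·29 + 2/9·20 = 27. Off path (no display), believing Unfit, it pays 20.
Fit: the display nets 27 − 1 = 26; no display nets 20. Fit stays.
Unfit: the display nets 27 − 5 = 22; no display nets 20. Unfit stays.
No type deviates, so pooling is sustained.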